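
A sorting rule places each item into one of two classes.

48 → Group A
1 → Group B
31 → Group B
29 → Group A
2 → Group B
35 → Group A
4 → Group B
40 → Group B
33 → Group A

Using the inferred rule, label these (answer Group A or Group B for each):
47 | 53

Group A, Group A

The common property of the 'Group A' items is: digit sum ≥ 5. No 'Group B' item has it.
47: digit sum 4+7 = 11 — checks out, so Group A. 53: digit sum 5+3 = 8 — checks out, so Group A.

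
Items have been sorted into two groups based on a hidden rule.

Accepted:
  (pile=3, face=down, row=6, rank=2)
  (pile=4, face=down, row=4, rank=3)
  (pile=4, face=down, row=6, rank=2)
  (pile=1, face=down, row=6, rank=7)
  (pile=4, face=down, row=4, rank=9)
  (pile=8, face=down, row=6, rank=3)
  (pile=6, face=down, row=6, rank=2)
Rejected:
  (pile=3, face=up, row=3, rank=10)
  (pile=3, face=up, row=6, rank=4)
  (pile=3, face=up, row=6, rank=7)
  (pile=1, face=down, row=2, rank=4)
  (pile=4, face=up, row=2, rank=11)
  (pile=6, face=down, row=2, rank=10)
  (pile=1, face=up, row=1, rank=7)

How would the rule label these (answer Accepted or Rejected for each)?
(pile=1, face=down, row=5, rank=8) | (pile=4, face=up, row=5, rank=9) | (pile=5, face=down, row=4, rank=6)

The common property of the 'Accepted' items is: face is down AND row ≥ 3. No 'Rejected' item has it.

Accepted, Rejected, Accepted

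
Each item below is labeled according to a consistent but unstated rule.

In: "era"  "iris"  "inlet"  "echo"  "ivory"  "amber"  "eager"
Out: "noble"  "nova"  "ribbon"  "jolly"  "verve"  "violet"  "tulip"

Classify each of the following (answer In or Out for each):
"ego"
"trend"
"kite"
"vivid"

In, Out, Out, Out

A rule that fits every label: starts with a vowel — true of each 'In' example, false of each 'Out' one.
"ego": starts with 'e', matches → In.
"trend": starts with 't', fails this test → Out.
"kite": starts with 'k', fails this test → Out.
"vivid": starts with 'v', fails this test → Out.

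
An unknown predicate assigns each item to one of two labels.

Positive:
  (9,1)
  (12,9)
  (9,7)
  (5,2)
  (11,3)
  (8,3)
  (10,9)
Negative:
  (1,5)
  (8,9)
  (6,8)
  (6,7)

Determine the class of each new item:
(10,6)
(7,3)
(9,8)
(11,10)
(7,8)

Positive, Positive, Positive, Positive, Negative

The classifier is using: first > second.
(10,6): 10 > 6, satisfies this → Positive.
(7,3): 7 > 3, satisfies this → Positive.
(9,8): 9 > 8, satisfies this → Positive.
(11,10): 11 > 10, satisfies this → Positive.
(7,8): 7 < 8, fails the rule → Negative.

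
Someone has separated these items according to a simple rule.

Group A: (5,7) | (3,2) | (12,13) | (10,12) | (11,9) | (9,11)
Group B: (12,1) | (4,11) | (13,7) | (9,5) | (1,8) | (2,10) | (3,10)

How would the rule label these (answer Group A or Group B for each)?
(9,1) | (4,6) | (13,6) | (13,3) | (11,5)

Group B, Group A, Group B, Group B, Group B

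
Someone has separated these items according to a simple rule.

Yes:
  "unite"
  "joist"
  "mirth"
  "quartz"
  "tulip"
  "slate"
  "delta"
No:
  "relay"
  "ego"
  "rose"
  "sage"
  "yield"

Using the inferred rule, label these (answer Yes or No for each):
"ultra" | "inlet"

Yes, Yes

Rule: contains 't'. This holds for each 'Yes' example and fails for each 'No' one.
"ultra" — has 't', hence Yes. "inlet" — has 't', hence Yes.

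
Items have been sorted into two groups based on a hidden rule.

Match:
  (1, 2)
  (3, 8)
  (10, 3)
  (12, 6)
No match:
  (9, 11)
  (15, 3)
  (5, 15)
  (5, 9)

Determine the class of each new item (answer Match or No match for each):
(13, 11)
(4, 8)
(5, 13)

No match, Match, No match

Every 'Match' example satisfies: product is even. None of the 'No match' examples do.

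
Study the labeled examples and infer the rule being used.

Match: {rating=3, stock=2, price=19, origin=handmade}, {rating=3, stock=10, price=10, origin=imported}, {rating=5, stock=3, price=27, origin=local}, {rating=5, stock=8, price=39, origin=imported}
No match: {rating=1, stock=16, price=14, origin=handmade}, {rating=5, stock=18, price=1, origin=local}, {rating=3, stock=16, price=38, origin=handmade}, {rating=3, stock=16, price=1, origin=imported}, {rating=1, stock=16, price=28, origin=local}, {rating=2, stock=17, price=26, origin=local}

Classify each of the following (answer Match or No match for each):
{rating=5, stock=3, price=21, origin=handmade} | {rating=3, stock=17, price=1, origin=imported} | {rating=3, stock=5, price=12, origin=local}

Match, No match, Match

The common property of the 'Match' items is: stock ≤ 10. No 'No match' item has it.
{rating=5, stock=3, price=21, origin=handmade}: Match (stock = 3). {rating=3, stock=17, price=1, origin=imported}: No match (stock = 17). {rating=3, stock=5, price=12, origin=local}: Match (stock = 5).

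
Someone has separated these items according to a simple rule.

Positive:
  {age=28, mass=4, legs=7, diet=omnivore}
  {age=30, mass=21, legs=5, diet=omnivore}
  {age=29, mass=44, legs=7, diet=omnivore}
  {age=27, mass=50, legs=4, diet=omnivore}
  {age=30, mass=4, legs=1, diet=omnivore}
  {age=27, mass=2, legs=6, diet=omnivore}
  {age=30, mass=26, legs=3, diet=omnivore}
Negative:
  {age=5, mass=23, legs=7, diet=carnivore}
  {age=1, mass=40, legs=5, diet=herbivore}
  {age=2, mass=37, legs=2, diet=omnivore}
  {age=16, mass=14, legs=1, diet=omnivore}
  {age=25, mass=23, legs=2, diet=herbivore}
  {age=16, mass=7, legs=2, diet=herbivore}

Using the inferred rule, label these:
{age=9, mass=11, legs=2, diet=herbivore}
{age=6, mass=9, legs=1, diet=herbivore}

Negative, Negative

Every 'Positive' example satisfies: age ≥ 27. None of the 'Negative' examples do.
{age=9, mass=11, legs=2, diet=herbivore}: Negative (age = 9).
{age=6, mass=9, legs=1, diet=herbivore}: Negative (age = 6).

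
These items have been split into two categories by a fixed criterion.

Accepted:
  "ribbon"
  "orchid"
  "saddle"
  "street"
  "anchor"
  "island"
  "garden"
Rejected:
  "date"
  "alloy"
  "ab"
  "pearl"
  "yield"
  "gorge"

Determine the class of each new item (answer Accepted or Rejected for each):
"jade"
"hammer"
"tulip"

Rejected, Accepted, Rejected

Every 'Accepted' example satisfies: length 6. None of the 'Rejected' examples do.
"jade" — length 4, hence Rejected.
"hammer" — length 6, hence Accepted.
"tulip" — length 5, hence Rejected.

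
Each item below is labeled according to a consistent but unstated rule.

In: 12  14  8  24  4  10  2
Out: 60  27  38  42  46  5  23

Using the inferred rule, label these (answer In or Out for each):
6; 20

In, In

'In' ⟺ even AND at most 24.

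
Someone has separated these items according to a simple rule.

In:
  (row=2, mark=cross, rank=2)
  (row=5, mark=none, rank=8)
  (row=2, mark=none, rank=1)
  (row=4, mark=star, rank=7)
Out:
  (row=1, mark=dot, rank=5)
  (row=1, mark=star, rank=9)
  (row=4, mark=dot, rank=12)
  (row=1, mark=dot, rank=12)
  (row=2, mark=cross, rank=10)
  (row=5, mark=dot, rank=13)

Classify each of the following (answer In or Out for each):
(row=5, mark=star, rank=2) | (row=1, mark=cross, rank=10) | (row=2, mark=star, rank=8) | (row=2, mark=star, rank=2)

The distinguishing property — rank ≤ 8 AND row ≥ 2 — holds for all the 'In' cases and none of the 'Out' cases.
(row=5, mark=star, rank=2) — rank = 2, row = 5, hence In. (row=1, mark=cross, rank=10) — rank = 10, row = 1, hence Out. (row=2, mark=star, rank=8) — rank = 8, row = 2, hence In. (row=2, mark=star, rank=2) — rank = 2, row = 2, hence In.

In, Out, In, In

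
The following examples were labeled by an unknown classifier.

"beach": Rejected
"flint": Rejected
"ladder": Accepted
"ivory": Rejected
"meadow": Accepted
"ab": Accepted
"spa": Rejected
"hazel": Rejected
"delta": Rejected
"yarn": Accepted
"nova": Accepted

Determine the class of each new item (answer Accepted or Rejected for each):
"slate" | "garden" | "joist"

The classifier is using: even length.
"slate" — length 5, hence Rejected.
"garden" — length 6, hence Accepted.
"joist" — length 5, hence Rejected.

Rejected, Accepted, Rejected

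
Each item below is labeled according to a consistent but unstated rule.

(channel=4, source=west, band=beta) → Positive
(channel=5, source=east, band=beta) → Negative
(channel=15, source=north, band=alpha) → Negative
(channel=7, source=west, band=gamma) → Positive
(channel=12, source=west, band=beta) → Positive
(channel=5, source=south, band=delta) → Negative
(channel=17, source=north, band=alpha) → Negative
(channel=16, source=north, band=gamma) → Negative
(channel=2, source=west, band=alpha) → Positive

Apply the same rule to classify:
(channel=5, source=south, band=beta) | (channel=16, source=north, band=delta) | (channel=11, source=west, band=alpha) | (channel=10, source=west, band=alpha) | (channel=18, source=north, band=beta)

Negative, Negative, Positive, Positive, Negative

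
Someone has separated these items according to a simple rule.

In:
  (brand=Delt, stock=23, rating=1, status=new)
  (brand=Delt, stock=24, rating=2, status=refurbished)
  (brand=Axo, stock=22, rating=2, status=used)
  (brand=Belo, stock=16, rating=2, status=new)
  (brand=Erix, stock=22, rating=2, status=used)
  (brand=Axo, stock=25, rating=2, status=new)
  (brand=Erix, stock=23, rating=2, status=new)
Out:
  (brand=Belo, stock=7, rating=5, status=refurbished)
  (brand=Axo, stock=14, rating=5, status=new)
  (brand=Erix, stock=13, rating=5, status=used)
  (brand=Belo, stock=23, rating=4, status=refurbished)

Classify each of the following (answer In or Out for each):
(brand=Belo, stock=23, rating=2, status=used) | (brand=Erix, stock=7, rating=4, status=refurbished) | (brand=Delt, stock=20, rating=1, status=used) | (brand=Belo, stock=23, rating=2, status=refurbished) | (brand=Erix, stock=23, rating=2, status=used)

In, Out, In, In, In

The distinguishing property — rating ≤ 2 — holds for all the 'In' cases and none of the 'Out' cases.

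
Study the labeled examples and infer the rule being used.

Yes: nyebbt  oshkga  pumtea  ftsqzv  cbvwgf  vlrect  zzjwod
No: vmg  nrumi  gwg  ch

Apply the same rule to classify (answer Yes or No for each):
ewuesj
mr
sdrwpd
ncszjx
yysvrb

Yes, No, Yes, Yes, Yes

Every 'Yes' example satisfies: length 6. None of the 'No' examples do.
ewuesj → length 6 → Yes. mr → length 2 → No. sdrwpd → length 6 → Yes. ncszjx → length 6 → Yes. yysvrb → length 6 → Yes.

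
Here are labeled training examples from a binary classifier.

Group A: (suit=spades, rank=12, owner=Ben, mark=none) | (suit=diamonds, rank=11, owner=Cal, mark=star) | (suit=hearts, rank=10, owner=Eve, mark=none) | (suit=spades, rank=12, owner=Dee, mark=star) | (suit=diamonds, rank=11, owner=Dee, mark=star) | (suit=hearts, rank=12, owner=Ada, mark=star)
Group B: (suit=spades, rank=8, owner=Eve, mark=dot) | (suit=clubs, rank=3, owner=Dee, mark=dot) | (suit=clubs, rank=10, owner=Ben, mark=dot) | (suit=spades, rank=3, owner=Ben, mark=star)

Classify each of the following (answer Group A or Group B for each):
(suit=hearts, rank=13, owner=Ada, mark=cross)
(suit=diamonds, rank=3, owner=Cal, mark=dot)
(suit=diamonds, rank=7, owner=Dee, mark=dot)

Rule: mark is none OR rank ≥ 11. This holds for each 'Group A' example and fails for each 'Group B' one.
(suit=hearts, rank=13, owner=Ada, mark=cross): Group A (mark is cross, rank = 13). (suit=diamonds, rank=3, owner=Cal, mark=dot): Group B (mark is dot, rank = 3). (suit=diamonds, rank=7, owner=Dee, mark=dot): Group B (mark is dot, rank = 7).

Group A, Group B, Group B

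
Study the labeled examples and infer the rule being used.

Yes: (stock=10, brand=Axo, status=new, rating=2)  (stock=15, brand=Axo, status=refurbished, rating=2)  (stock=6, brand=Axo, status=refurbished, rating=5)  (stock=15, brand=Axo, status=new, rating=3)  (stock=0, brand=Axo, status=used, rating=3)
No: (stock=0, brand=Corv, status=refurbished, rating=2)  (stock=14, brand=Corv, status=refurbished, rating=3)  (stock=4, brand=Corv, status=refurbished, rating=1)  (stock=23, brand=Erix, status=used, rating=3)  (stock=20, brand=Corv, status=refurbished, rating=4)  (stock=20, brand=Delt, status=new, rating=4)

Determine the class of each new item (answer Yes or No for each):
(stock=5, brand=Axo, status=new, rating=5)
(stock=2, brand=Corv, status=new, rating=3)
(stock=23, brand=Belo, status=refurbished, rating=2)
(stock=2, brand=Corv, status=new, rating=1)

Yes, No, No, No

The classifier is using: brand is Axo.
(stock=5, brand=Axo, status=new, rating=5) → brand is Axo → Yes. (stock=2, brand=Corv, status=new, rating=3) → brand is Corv → No. (stock=23, brand=Belo, status=refurbished, rating=2) → brand is Belo → No. (stock=2, brand=Corv, status=new, rating=1) → brand is Corv → No.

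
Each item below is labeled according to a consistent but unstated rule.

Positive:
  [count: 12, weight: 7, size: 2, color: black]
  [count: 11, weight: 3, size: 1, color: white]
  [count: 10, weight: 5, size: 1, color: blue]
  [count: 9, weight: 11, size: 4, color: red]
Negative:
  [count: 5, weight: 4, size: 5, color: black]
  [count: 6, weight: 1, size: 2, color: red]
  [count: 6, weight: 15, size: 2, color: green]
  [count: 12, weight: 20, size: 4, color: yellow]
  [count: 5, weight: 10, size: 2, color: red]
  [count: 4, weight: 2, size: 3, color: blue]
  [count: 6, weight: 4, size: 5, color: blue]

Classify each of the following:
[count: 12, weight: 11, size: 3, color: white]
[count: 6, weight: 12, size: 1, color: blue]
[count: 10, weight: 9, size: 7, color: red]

The pattern is that an item is 'Positive' exactly when: weight ≤ 11 AND count ≥ 9.
Positive: [count: 12, weight: 11, size: 3, color: white], since weight = 11, count = 12. Negative: [count: 6, weight: 12, size: 1, color: blue], since weight = 12, count = 6. Positive: [count: 10, weight: 9, size: 7, color: red], since weight = 9, count = 10.

Positive, Negative, Positive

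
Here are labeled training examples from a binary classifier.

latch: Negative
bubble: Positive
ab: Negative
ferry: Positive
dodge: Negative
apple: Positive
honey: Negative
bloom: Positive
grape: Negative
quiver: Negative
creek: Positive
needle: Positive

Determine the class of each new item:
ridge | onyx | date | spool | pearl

One predicate separates the groups cleanly: has a double letter.

Negative, Negative, Negative, Positive, Negative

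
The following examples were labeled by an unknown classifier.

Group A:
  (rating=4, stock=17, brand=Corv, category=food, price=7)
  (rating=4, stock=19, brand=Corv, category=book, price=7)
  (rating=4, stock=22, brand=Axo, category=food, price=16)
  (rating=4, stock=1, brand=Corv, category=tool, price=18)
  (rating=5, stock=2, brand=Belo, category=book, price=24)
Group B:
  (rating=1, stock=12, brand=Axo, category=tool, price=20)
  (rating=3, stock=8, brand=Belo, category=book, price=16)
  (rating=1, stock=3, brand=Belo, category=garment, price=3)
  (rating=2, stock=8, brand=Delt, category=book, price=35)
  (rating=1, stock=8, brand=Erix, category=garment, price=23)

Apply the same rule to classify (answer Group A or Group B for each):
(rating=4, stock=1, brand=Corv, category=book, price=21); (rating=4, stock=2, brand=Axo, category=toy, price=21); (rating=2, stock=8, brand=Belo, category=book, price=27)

The common property of the 'Group A' items is: rating ≥ 4. No 'Group B' item has it.

Group A, Group A, Group B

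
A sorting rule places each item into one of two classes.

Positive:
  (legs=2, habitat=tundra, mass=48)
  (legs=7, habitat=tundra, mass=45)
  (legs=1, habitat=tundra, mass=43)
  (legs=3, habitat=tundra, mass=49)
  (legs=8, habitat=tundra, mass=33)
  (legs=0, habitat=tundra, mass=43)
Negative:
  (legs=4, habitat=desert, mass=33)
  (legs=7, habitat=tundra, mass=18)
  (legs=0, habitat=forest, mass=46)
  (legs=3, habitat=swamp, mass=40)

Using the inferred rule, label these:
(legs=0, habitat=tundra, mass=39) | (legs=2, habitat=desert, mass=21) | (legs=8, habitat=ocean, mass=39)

The distinguishing property — habitat is tundra AND mass ≥ 33 — holds for all the 'Positive' cases and none of the 'Negative' cases.
(legs=0, habitat=tundra, mass=39) → habitat is tundra, mass = 39 → Positive. (legs=2, habitat=desert, mass=21) → habitat is desert, mass = 21 → Negative. (legs=8, habitat=ocean, mass=39) → habitat is ocean, mass = 39 → Negative.

Positive, Negative, Negative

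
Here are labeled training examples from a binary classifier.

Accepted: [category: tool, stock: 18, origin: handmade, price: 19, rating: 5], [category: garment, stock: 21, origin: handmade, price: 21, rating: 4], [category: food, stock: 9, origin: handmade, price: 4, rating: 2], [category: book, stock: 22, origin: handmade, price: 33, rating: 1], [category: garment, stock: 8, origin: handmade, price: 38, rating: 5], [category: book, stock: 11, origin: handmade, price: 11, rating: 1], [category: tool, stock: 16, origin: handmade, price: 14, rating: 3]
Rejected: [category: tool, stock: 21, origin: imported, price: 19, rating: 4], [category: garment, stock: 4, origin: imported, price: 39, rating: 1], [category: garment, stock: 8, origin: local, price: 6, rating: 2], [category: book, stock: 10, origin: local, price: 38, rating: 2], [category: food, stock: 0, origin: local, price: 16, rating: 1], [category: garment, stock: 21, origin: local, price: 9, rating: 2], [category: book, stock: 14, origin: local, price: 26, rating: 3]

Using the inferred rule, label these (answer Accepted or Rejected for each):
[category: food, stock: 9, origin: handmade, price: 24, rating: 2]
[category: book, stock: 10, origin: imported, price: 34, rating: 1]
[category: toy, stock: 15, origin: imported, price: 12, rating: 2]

'Accepted' ⟺ origin is handmade.
[category: food, stock: 9, origin: handmade, price: 24, rating: 2]: origin is handmade — fits, so Accepted. [category: book, stock: 10, origin: imported, price: 34, rating: 1]: origin is imported — doesn't match, so Rejected. [category: toy, stock: 15, origin: imported, price: 12, rating: 2]: origin is imported — doesn't match, so Rejected.

Accepted, Rejected, Rejected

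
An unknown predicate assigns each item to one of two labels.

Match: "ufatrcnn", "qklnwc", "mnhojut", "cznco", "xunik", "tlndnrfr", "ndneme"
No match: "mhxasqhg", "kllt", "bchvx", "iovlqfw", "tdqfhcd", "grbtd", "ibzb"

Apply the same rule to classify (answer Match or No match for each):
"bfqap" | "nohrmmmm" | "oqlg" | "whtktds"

No match, Match, No match, No match

The classifier is using: contains 'n'.
"bfqap" — no 'n', hence No match.
"nohrmmmm" — has 'n', hence Match.
"oqlg" — no 'n', hence No match.
"whtktds" — no 'n', hence No match.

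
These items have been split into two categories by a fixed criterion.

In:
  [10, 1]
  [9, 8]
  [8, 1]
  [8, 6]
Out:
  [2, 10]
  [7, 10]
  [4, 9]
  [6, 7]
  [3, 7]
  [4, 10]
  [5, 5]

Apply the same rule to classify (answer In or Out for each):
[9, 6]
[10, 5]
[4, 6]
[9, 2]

In, In, Out, In

All 'In' examples share one property — first > second — and every 'Out' example lacks it.
[9, 6]: 9 > 6, qualifies → In. [10, 5]: 10 > 5, qualifies → In. [4, 6]: 4 < 6, lacks this property → Out. [9, 2]: 9 > 2, qualifies → In.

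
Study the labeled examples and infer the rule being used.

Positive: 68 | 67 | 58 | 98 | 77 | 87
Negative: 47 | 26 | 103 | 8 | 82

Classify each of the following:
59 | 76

A rule that fits every label: digit sum ≥ 12 — true of each 'Positive' example, false of each 'Negative' one.
59 — digit sum 5+9 = 14, hence Positive. 76 — digit sum 7+6 = 13, hence Positive.

Positive, Positive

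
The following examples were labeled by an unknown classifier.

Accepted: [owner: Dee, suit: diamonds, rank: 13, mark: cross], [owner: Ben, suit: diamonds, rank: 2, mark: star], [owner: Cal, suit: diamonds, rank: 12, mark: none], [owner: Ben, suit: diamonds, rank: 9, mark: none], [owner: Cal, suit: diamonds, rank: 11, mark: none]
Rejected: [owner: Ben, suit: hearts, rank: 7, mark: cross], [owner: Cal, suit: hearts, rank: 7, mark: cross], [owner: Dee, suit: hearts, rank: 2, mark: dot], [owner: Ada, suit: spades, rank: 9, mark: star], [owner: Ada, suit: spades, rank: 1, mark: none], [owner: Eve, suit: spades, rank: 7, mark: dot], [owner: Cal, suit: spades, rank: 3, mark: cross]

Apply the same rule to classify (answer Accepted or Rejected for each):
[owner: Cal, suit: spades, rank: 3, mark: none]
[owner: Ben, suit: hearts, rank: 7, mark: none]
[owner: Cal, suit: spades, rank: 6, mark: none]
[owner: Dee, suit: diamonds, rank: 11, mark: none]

Rejected, Rejected, Rejected, Accepted

Rule: suit is diamonds. This holds for each 'Accepted' example and fails for each 'Rejected' one.
[owner: Cal, suit: spades, rank: 3, mark: none]: suit is spades, fails the rule → Rejected. [owner: Ben, suit: hearts, rank: 7, mark: none]: suit is hearts, fails the rule → Rejected. [owner: Cal, suit: spades, rank: 6, mark: none]: suit is spades, fails the rule → Rejected. [owner: Dee, suit: diamonds, rank: 11, mark: none]: suit is diamonds, fits → Accepted.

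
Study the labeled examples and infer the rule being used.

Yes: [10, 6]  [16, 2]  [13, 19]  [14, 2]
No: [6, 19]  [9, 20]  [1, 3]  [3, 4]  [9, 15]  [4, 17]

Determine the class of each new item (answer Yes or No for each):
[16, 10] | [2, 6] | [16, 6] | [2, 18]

Yes, No, Yes, No

A rule that fits every label: first ≥ 10 — true of each 'Yes' example, false of each 'No' one.
Yes: [16, 10], since first 16.
No: [2, 6], since first 2.
Yes: [16, 6], since first 16.
No: [2, 18], since first 2.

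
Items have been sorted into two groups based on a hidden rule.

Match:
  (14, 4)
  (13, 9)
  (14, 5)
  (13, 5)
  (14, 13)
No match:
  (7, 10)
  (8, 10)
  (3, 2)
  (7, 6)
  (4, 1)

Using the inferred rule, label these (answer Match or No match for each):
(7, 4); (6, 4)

The pattern is that an item is 'Match' exactly when: first ≥ 9.
(7, 4) → first 7 → No match. (6, 4) → first 6 → No match.

No match, No match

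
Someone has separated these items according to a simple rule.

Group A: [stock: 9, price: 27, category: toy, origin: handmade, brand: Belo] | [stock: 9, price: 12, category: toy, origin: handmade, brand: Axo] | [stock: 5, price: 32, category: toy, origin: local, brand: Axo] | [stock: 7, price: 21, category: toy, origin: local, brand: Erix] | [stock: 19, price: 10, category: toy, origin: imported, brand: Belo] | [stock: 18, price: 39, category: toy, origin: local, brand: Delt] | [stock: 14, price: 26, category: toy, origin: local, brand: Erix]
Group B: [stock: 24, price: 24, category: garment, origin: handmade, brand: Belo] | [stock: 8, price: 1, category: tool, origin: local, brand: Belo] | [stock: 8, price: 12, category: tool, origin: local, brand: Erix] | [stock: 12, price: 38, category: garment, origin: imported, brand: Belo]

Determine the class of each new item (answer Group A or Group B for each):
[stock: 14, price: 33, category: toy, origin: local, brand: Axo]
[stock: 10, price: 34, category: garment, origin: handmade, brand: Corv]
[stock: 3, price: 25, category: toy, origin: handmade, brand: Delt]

Group A, Group B, Group A

The simplest hypothesis consistent with all the labels is: category is toy.
[stock: 14, price: 33, category: toy, origin: local, brand: Axo] — category is toy, hence Group A.
[stock: 10, price: 34, category: garment, origin: handmade, brand: Corv] — category is garment, hence Group B.
[stock: 3, price: 25, category: toy, origin: handmade, brand: Delt] — category is toy, hence Group A.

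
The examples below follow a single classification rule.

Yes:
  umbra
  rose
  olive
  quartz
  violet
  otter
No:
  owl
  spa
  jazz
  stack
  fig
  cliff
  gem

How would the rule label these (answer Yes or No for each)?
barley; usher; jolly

Yes, Yes, No

The common property of the 'Yes' items is: has ≥ 2 vowels. No 'No' item has it.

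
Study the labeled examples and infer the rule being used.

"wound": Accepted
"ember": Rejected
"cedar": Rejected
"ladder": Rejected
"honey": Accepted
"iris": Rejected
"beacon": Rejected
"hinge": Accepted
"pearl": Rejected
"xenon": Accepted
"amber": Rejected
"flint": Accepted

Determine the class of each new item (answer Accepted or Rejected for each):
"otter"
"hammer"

The simplest hypothesis consistent with all the labels is: odd length AND contains 'n'.
"otter" — length 5, no 'n', hence Rejected. "hammer" — length 6, no 'n', hence Rejected.

Rejected, Rejected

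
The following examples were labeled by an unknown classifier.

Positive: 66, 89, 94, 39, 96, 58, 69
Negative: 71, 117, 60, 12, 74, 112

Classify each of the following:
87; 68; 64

Positive, Positive, Negative

'Positive' ⟺ digit sum ≥ 12.
87: digit sum 8+7 = 15 — meets the rule, so Positive.
68: digit sum 6+8 = 14 — meets the rule, so Positive.
64: digit sum 6+4 = 10 — lacks this property, so Negative.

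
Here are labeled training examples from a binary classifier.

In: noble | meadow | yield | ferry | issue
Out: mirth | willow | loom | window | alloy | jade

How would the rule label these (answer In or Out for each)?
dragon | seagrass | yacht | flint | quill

Out, In, Out, Out, Out

One predicate separates the groups cleanly: length ≥ 5 AND contains 'e'.
dragon: length 6, no 'e', does not fit → Out.
seagrass: length 8, has 'e', satisfies this → In.
yacht: length 5, no 'e', does not fit → Out.
flint: length 5, no 'e', does not fit → Out.
quill: length 5, no 'e', does not fit → Out.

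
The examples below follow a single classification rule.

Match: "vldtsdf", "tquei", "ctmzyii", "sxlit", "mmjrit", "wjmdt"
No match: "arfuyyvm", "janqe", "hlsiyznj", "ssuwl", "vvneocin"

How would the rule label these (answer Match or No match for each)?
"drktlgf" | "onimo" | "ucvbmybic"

Match, No match, No match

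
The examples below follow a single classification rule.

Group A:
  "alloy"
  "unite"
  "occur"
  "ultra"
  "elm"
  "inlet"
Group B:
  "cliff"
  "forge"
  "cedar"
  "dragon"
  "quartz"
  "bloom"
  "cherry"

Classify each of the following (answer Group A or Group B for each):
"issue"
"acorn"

Group A, Group A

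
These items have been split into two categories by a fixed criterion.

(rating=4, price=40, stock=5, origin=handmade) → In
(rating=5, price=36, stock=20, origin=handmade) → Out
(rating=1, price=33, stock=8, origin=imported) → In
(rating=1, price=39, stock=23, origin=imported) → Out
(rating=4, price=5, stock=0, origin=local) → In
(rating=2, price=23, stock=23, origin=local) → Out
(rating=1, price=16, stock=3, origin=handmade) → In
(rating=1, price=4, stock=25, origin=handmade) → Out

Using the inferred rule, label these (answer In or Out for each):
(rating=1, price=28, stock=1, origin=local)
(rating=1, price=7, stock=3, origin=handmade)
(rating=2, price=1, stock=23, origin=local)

In, In, Out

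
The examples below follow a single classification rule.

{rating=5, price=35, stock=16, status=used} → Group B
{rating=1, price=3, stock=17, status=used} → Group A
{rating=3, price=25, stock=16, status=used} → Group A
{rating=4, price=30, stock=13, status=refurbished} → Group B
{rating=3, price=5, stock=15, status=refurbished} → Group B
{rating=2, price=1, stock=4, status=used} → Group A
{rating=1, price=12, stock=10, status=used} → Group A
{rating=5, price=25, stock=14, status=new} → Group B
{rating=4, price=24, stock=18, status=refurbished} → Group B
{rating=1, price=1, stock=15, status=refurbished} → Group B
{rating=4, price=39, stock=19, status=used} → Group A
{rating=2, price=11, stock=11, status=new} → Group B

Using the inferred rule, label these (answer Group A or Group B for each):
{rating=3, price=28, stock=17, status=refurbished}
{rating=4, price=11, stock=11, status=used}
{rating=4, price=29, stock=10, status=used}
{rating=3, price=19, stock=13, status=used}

A rule that fits every label: status is used AND rating ≤ 4 — true of each 'Group A' example, false of each 'Group B' one.
{rating=3, price=28, stock=17, status=refurbished} — status is refurbished, rating = 3, hence Group B.
{rating=4, price=11, stock=11, status=used} — status is used, rating = 4, hence Group A.
{rating=4, price=29, stock=10, status=used} — status is used, rating = 4, hence Group A.
{rating=3, price=19, stock=13, status=used} — status is used, rating = 3, hence Group A.

Group B, Group A, Group A, Group A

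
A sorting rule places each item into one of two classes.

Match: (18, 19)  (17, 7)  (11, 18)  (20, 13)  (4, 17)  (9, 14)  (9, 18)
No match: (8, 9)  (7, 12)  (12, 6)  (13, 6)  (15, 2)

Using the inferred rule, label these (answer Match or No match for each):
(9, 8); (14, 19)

No match, Match

All 'Match' examples share one property — sum ≥ 21 — and every 'No match' example lacks it.
(9, 8): No match (9+8 = 17).
(14, 19): Match (14+19 = 33).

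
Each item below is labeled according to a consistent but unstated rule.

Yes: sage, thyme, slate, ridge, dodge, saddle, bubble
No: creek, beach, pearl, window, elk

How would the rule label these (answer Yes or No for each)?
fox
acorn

The pattern is that an item is 'Yes' exactly when: ends with 'e'.
fox: No (ends with 'x'). acorn: No (ends with 'n').

No, No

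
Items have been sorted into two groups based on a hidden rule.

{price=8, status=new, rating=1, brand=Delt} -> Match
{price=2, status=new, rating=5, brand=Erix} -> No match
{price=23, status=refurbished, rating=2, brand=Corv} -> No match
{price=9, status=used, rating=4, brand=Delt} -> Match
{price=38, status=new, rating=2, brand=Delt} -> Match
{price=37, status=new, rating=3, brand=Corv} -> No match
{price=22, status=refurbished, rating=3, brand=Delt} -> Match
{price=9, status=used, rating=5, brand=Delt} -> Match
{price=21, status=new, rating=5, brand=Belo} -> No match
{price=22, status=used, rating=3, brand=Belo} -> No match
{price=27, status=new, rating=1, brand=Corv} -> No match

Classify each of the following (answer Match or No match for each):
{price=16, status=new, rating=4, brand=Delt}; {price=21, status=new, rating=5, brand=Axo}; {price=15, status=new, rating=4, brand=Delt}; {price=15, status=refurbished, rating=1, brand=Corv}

One predicate separates the groups cleanly: brand is Delt.

Match, No match, Match, No match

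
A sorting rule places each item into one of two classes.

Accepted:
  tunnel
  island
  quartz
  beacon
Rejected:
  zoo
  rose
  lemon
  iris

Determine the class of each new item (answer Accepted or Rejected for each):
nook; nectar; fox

Rejected, Accepted, Rejected

The rule appears to be: length 6.
nook: length 4 — lacks this property, so Rejected. nectar: length 6 — passes, so Accepted. fox: length 3 — lacks this property, so Rejected.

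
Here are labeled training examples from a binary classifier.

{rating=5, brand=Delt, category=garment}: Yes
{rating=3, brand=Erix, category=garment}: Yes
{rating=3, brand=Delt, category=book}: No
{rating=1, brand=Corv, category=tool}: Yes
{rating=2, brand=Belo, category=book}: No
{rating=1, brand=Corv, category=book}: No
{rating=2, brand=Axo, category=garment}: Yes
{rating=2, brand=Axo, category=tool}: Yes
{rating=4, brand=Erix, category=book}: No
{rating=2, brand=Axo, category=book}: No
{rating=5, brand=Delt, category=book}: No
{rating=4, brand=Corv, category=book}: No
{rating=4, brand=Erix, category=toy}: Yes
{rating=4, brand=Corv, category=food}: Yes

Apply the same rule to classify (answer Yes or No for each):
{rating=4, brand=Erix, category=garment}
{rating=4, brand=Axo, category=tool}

Yes, Yes

The simplest hypothesis consistent with all the labels is: category is not book.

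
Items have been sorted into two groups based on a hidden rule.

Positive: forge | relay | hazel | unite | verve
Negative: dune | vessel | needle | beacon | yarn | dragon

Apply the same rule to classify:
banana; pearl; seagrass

The pattern is that an item is 'Positive' exactly when: odd length.
banana: length 6, fails the rule → Negative. pearl: length 5, has this property → Positive. seagrass: length 8, fails the rule → Negative.

Negative, Positive, Negative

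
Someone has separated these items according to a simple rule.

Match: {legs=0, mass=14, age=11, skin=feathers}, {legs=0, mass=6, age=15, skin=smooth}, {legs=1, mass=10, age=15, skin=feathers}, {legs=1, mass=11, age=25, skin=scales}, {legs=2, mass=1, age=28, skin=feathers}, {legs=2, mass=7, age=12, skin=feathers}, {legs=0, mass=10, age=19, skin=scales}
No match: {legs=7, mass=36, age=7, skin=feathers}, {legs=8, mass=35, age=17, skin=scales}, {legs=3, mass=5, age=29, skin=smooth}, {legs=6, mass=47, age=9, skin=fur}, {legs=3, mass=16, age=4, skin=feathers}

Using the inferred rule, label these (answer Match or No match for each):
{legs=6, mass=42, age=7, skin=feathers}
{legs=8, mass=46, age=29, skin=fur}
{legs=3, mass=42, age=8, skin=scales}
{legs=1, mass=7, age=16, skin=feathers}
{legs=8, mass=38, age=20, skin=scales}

All 'Match' examples share one property — legs ≤ 2 — and every 'No match' example lacks it.

No match, No match, No match, Match, No match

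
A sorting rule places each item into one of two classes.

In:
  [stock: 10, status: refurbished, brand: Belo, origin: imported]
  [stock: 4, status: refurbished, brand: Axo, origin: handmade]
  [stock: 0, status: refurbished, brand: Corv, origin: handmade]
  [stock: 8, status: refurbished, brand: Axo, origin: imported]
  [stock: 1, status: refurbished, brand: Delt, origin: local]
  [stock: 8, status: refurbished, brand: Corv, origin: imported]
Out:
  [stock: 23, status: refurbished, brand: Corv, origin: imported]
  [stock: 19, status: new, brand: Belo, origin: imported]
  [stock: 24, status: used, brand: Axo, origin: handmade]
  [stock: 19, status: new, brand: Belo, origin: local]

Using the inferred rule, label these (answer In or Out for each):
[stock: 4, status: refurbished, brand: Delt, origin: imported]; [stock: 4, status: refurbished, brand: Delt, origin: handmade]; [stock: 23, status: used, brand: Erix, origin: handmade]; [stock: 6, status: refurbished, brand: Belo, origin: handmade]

In, In, Out, In

Every 'In' example satisfies: stock ≤ 10. None of the 'Out' examples do.
In: [stock: 4, status: refurbished, brand: Delt, origin: imported], since stock = 4. In: [stock: 4, status: refurbished, brand: Delt, origin: handmade], since stock = 4. Out: [stock: 23, status: used, brand: Erix, origin: handmade], since stock = 23. In: [stock: 6, status: refurbished, brand: Belo, origin: handmade], since stock = 6.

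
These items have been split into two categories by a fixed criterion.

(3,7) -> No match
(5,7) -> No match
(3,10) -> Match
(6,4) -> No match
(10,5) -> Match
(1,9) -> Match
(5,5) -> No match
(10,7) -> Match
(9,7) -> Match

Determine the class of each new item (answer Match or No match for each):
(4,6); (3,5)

No match, No match

One predicate separates the groups cleanly: max ≥ 9.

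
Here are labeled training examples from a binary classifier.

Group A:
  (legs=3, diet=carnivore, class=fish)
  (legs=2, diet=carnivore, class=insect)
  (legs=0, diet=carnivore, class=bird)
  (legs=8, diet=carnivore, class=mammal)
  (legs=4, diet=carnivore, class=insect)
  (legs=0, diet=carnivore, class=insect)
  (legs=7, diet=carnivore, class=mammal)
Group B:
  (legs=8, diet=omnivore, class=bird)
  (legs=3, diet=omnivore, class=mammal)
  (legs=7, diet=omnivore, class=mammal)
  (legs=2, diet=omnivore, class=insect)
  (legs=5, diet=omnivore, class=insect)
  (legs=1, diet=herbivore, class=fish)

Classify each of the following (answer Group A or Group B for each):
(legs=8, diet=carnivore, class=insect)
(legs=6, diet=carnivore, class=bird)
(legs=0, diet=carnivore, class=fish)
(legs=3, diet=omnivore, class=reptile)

Group A, Group A, Group A, Group B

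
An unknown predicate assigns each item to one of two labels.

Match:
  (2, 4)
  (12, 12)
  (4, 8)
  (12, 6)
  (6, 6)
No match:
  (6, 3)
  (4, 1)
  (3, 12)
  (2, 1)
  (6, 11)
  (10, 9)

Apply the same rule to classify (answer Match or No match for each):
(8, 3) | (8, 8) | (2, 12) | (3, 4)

No match, Match, Match, No match

Checking candidate rules against both groups, what survives is: sum is even.
No match: (8, 3), since 8+3 = 11.
Match: (8, 8), since 8+8 = 16.
Match: (2, 12), since 2+12 = 14.
No match: (3, 4), since 3+4 = 7.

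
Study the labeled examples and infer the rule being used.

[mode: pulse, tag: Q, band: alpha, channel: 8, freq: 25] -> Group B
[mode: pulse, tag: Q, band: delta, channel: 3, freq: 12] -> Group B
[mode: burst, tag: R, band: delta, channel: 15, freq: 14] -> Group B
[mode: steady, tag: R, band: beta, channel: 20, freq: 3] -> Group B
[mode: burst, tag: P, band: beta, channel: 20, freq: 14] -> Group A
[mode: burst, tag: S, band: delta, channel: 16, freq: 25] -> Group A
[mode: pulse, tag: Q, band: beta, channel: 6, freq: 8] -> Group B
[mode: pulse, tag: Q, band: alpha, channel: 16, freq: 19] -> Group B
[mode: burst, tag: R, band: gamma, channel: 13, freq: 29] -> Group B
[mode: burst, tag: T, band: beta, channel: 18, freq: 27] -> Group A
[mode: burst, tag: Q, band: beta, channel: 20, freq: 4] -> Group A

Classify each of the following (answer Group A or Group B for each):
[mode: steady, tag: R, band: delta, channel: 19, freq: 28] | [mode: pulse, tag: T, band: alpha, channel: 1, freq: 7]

All 'Group A' examples share one property — mode is burst AND channel ≥ 16 — and every 'Group B' example lacks it.
Group B: [mode: steady, tag: R, band: delta, channel: 19, freq: 28], since mode is steady, channel = 19.
Group B: [mode: pulse, tag: T, band: alpha, channel: 1, freq: 7], since mode is pulse, channel = 1.

Group B, Group B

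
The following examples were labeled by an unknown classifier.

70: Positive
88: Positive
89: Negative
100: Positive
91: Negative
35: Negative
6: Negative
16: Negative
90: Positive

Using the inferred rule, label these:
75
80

The simplest hypothesis consistent with all the labels is: even AND at least 35.
Negative: 75, since 75 is odd, 75 ≥ 35.
Positive: 80, since 80 is even, 80 ≥ 35.

Negative, Positive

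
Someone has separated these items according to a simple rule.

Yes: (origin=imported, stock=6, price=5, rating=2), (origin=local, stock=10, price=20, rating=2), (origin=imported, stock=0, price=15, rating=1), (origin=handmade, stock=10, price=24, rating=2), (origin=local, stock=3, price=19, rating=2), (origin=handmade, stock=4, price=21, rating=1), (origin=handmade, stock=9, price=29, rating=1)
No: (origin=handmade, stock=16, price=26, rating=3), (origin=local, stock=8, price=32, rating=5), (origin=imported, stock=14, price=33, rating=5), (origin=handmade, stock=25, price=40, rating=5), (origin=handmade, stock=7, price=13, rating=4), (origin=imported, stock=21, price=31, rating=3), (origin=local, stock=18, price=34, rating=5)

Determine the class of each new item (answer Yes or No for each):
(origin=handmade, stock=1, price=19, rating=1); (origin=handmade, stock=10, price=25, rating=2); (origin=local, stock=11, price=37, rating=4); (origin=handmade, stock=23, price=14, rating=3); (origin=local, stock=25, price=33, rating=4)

Yes, Yes, No, No, No

'Yes' ⟺ rating ≤ 2.
Yes: (origin=handmade, stock=1, price=19, rating=1), since rating = 1.
Yes: (origin=handmade, stock=10, price=25, rating=2), since rating = 2.
No: (origin=local, stock=11, price=37, rating=4), since rating = 4.
No: (origin=handmade, stock=23, price=14, rating=3), since rating = 3.
No: (origin=local, stock=25, price=33, rating=4), since rating = 4.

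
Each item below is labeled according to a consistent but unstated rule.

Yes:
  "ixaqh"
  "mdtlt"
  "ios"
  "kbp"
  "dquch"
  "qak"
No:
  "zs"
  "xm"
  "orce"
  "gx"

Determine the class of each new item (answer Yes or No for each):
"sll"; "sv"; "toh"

Yes, No, Yes

The rule appears to be: odd length.
"sll": Yes (length 3). "sv": No (length 2). "toh": Yes (length 3).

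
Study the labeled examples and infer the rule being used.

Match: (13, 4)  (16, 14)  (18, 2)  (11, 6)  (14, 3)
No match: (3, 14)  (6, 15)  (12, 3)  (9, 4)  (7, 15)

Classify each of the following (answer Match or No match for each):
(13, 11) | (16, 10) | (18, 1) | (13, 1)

The distinguishing property — first > second AND sum ≥ 17 — holds for all the 'Match' cases and none of the 'No match' cases.
Match: (13, 11), since 13 > 11, 13+11 = 24.
Match: (16, 10), since 16 > 10, 16+10 = 26.
Match: (18, 1), since 18 > 1, 18+1 = 19.
No match: (13, 1), since 13 > 1, 13+1 = 14.

Match, Match, Match, No match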